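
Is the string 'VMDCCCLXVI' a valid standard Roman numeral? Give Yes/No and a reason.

'VMDCCCLXVI': V should not appear more than once

No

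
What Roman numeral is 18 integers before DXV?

DXV = 515
515 - 18 = 497

CDXCVII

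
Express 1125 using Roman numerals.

Convert 1125 to Roman numerals:
  1125 contains 1×1000 (M)
  125 contains 1×100 (C)
  25 contains 2×10 (XX)
  5 contains 1×5 (V)

MCXXV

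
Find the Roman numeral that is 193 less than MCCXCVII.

MCCXCVII = 1297
1297 - 193 = 1104

MCIV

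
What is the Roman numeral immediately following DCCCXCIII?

DCCCXCIII = 893; next is 894

DCCCXCIV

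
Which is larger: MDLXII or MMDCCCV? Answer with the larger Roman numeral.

MDLXII = 1562
MMDCCCV = 2805
2805 is larger

MMDCCCV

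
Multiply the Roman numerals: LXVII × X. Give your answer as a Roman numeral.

LXVII = 67
X = 10
67 × 10 = 670

DCLXX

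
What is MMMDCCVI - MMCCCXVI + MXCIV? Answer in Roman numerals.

MMMDCCVI = 3706, MMCCCXVI = 2316, MXCIV = 1094
3706 - 2316 = 1390
1390 + 1094 = 2484

MMCDLXXXIV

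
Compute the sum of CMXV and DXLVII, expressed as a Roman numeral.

CMXV = 915
DXLVII = 547
915 + 547 = 1462

MCDLXII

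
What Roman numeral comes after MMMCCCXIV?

MMMCCCXIV = 3314, so the next integer is 3314 + 1 = 3315

MMMCCCXV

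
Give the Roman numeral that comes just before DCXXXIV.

DCXXXIV = 634; previous is 633

DCXXXIII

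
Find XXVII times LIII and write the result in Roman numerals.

XXVII = 27
LIII = 53
27 × 53 = 1431

MCDXXXI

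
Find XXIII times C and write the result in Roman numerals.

XXIII = 23
C = 100
23 × 100 = 2300

MMCCC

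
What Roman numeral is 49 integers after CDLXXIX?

CDLXXIX = 479
479 + 49 = 528

DXXVIII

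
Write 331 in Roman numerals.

Convert 331 to Roman numerals:
  331 contains 3×100 (CCC)
  31 contains 3×10 (XXX)
  1 contains 1×1 (I)

CCCXXXI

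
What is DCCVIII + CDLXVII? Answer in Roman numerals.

DCCVIII = 708
CDLXVII = 467
708 + 467 = 1175

MCLXXV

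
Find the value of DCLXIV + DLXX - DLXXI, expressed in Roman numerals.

DCLXIV = 664, DLXX = 570, DLXXI = 571
664 + 570 = 1234
1234 - 571 = 663

DCLXIII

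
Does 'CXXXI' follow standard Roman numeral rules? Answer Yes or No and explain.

'CXXXI': Check the rules: uses only the symbols I, V, X, L, C, D, M; no symbol is repeated more than three times in a row; V, L and D each appear at most once; no smaller symbol precedes a larger one (values never increase from left to right). Value: C (100) + X (10) + X (10) + X (10) + I (1) = 131. So it is a valid standard Roman numeral.

Yes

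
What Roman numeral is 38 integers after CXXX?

CXXX = 130
130 + 38 = 168

CLXVIII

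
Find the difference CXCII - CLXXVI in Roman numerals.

CXCII = 192
CLXXVI = 176
192 - 176 = 16

XVI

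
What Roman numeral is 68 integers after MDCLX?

MDCLX = 1660
1660 + 68 = 1728

MDCCXXVIII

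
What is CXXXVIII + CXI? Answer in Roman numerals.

CXXXVIII = 138
CXI = 111
138 + 111 = 249

CCXLIX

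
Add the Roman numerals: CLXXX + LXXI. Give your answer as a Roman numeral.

CLXXX = 180
LXXI = 71
180 + 71 = 251

CCLI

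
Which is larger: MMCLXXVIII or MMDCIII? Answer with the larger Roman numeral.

MMCLXXVIII = 2178
MMDCIII = 2603
2603 is larger

MMDCIII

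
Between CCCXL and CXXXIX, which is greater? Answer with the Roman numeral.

CCCXL = 340
CXXXIX = 139
340 is larger

CCCXL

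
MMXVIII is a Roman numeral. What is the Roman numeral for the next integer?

MMXVIII = 2018, so the next integer is 2018 + 1 = 2019

MMXIX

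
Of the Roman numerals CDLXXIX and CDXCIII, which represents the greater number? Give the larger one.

CDLXXIX = 479
CDXCIII = 493
493 is larger

CDXCIII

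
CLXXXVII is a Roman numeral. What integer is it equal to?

CLXXXVII: C=100, L=50, X=10, X=10, X=10, V=5, I=1, I=1
100 + 50 + 10 + 10 + 10 + 5 + 1 + 1 = 187

187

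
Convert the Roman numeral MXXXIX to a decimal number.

MXXXIX: M=1000, X=10, X=10, X=10, IX=9
1000 + 10 + 10 + 10 + 9 = 1039

1039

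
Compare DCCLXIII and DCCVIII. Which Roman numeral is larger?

DCCLXIII = 763
DCCVIII = 708
763 is larger

DCCLXIII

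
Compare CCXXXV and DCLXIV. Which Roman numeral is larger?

CCXXXV = 235
DCLXIV = 664
664 is larger

DCLXIV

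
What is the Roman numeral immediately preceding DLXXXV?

DLXXXV = 585; previous is 584

DLXXXIV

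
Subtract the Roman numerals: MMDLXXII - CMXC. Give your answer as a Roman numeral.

MMDLXXII = 2572
CMXC = 990
2572 - 990 = 1582

MDLXXXII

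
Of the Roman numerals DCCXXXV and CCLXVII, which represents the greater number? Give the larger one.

DCCXXXV = 735
CCLXVII = 267
735 is larger

DCCXXXV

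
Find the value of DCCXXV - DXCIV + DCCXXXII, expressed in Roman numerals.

DCCXXV = 725, DXCIV = 594, DCCXXXII = 732
725 - 594 = 131
131 + 732 = 863

DCCCLXIII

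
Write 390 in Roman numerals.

Convert 390 to Roman numerals:
  390 contains 3×100 (CCC)
  90 contains 1×90 (XC)

CCCXC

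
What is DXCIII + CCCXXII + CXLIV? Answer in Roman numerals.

DXCIII = 593, CCCXXII = 322, CXLIV = 144
593 + 322 = 915
915 + 144 = 1059

MLIX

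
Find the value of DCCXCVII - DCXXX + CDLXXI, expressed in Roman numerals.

DCCXCVII = 797, DCXXX = 630, CDLXXI = 471
797 - 630 = 167
167 + 471 = 638

DCXXXVIII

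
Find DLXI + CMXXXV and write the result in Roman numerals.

DLXI = 561
CMXXXV = 935
561 + 935 = 1496

MCDXCVI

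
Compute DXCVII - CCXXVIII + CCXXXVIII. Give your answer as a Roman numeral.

DXCVII = 597, CCXXVIII = 228, CCXXXVIII = 238
597 - 228 = 369
369 + 238 = 607

DCVII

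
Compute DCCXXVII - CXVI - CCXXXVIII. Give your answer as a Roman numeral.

DCCXXVII = 727, CXVI = 116, CCXXXVIII = 238
727 - 116 = 611
611 - 238 = 373

CCCLXXIII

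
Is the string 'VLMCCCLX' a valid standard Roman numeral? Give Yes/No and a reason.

'VLMCCCLX': L should not appear more than once

No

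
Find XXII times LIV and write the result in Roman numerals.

XXII = 22
LIV = 54
22 × 54 = 1188

MCLXXXVIII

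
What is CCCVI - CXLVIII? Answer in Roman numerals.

CCCVI = 306
CXLVIII = 148
306 - 148 = 158

CLVIII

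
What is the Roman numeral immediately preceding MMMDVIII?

MMMDVIII = 3508, so the previous integer is 3508 - 1 = 3507

MMMDVII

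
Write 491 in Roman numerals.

Convert 491 to Roman numerals:
  491 contains 1×400 (CD)
  91 contains 1×90 (XC)
  1 contains 1×1 (I)

CDXCI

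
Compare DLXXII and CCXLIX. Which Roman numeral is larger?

DLXXII = 572
CCXLIX = 249
572 is larger

DLXXII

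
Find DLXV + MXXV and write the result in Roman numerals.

DLXV = 565
MXXV = 1025
565 + 1025 = 1590

MDXC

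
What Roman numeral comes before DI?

DI = 501, so the previous integer is 501 - 1 = 500

D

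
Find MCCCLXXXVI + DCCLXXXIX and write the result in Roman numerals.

MCCCLXXXVI = 1386
DCCLXXXIX = 789
1386 + 789 = 2175

MMCLXXV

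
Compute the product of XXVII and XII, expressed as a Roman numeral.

XXVII = 27
XII = 12
27 × 12 = 324

CCCXXIV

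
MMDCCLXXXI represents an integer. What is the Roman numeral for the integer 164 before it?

MMDCCLXXXI = 2781
2781 - 164 = 2617

MMDCXVII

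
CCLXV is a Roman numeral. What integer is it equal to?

CCLXV: C=100, C=100, L=50, X=10, V=5
100 + 100 + 50 + 10 + 5 = 265

265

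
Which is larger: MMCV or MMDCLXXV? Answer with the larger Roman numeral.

MMCV = 2105
MMDCLXXV = 2675
2675 is larger

MMDCLXXV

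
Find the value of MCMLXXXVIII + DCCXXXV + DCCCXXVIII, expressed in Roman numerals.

MCMLXXXVIII = 1988, DCCXXXV = 735, DCCCXXVIII = 828
1988 + 735 = 2723
2723 + 828 = 3551

MMMDLI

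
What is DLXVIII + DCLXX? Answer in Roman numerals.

DLXVIII = 568
DCLXX = 670
568 + 670 = 1238

MCCXXXVIII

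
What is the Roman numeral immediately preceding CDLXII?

CDLXII = 462; previous is 461

CDLXI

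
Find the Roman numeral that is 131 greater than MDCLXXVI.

MDCLXXVI = 1676
1676 + 131 = 1807

MDCCCVII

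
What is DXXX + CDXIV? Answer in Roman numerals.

DXXX = 530
CDXIV = 414
530 + 414 = 944

CMXLIV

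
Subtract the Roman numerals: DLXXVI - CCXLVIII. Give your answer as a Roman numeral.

DLXXVI = 576
CCXLVIII = 248
576 - 248 = 328

CCCXXVIII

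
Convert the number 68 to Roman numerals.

Convert 68 to Roman numerals:
  68 contains 1×50 (L)
  18 contains 1×10 (X)
  8 contains 1×5 (V)
  3 contains 3×1 (III)

LXVIII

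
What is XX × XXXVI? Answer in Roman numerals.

XX = 20
XXXVI = 36
20 × 36 = 720

DCCXX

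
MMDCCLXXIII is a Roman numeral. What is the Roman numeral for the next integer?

MMDCCLXXIII = 2773, so the next integer is 2773 + 1 = 2774

MMDCCLXXIV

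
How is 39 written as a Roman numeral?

Convert 39 to Roman numerals:
  39 contains 3×10 (XXX)
  9 contains 1×9 (IX)

XXXIX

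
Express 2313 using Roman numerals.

Convert 2313 to Roman numerals:
  2313 contains 2×1000 (MM)
  313 contains 3×100 (CCC)
  13 contains 1×10 (X)
  3 contains 3×1 (III)

MMCCCXIII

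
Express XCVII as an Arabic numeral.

XCVII: XC=90, V=5, I=1, I=1
90 + 5 + 1 + 1 = 97

97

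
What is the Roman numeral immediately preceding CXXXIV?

CXXXIV = 134; previous is 133

CXXXIII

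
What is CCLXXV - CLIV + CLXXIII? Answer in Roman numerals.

CCLXXV = 275, CLIV = 154, CLXXIII = 173
275 - 154 = 121
121 + 173 = 294

CCXCIV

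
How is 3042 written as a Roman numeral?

Convert 3042 to Roman numerals:
  3042 contains 3×1000 (MMM)
  42 contains 1×40 (XL)
  2 contains 2×1 (II)

MMMXLII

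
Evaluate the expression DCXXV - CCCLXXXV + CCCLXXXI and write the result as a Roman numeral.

DCXXV = 625, CCCLXXXV = 385, CCCLXXXI = 381
625 - 385 = 240
240 + 381 = 621

DCXXI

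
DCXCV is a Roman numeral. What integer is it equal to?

DCXCV: D=500, C=100, XC=90, V=5
500 + 100 + 90 + 5 = 695

695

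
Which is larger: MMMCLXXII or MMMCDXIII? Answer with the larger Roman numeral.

MMMCLXXII = 3172
MMMCDXIII = 3413
3413 is larger

MMMCDXIII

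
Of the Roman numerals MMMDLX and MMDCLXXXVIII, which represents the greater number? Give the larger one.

MMMDLX = 3560
MMDCLXXXVIII = 2688
3560 is larger

MMMDLX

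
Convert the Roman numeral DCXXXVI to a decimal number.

DCXXXVI: D=500, C=100, X=10, X=10, X=10, V=5, I=1
500 + 100 + 10 + 10 + 10 + 5 + 1 = 636

636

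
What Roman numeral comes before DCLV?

DCLV = 655, so the previous integer is 655 - 1 = 654

DCLIV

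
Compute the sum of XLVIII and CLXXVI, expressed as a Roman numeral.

XLVIII = 48
CLXXVI = 176
48 + 176 = 224

CCXXIV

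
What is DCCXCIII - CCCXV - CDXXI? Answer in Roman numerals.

DCCXCIII = 793, CCCXV = 315, CDXXI = 421
793 - 315 = 478
478 - 421 = 57

LVII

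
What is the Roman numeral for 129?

Convert 129 to Roman numerals:
  129 contains 1×100 (C)
  29 contains 2×10 (XX)
  9 contains 1×9 (IX)

CXXIX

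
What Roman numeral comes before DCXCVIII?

DCXCVIII = 698; previous is 697

DCXCVII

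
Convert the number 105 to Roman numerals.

Convert 105 to Roman numerals:
  105 contains 1×100 (C)
  5 contains 1×5 (V)

CV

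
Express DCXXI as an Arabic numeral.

DCXXI: D=500, C=100, X=10, X=10, I=1
500 + 100 + 10 + 10 + 1 = 621

621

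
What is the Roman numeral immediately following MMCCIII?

MMCCIII = 2203; next is 2204

MMCCIV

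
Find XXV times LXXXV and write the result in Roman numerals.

XXV = 25
LXXXV = 85
25 × 85 = 2125

MMCXXV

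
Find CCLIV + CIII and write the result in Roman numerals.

CCLIV = 254
CIII = 103
254 + 103 = 357

CCCLVII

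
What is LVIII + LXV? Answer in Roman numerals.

LVIII = 58
LXV = 65
58 + 65 = 123

CXXIII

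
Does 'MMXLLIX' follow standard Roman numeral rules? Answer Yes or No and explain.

'MMXLLIX': L should not appear more than once

No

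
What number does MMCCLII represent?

MMCCLII: M=1000, M=1000, C=100, C=100, L=50, I=1, I=1
1000 + 1000 + 100 + 100 + 50 + 1 + 1 = 2252

2252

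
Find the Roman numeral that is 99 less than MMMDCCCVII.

MMMDCCCVII = 3807
3807 - 99 = 3708

MMMDCCVIII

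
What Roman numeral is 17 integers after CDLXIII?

CDLXIII = 463
463 + 17 = 480

CDLXXX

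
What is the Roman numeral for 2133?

Convert 2133 to Roman numerals:
  2133 contains 2×1000 (MM)
  133 contains 1×100 (C)
  33 contains 3×10 (XXX)
  3 contains 3×1 (III)

MMCXXXIII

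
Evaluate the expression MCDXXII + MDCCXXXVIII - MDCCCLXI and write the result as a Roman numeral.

MCDXXII = 1422, MDCCXXXVIII = 1738, MDCCCLXI = 1861
1422 + 1738 = 3160
3160 - 1861 = 1299

MCCXCIX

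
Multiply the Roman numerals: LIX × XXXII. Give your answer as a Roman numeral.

LIX = 59
XXXII = 32
59 × 32 = 1888

MDCCCLXXXVIII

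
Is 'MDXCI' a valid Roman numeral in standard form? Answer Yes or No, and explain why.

'MDXCI': Check the rules: uses only the symbols I, V, X, L, C, D, M; no symbol is repeated more than three times in a row; V, L and D each appear at most once; the only place a smaller symbol precedes a larger one is the allowed subtractive pair XC, the symbol right after such a pair (if any) is smaller than the pair's first symbol, and otherwise the values never increase from left to right. Value: M (1000) + D (500) + XC (90) + I (1) = 1591. So it is a valid standard Roman numeral.

Yes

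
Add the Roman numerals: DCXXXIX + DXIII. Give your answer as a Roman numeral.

DCXXXIX = 639
DXIII = 513
639 + 513 = 1152

MCLII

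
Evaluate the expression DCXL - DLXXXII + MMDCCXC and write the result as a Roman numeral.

DCXL = 640, DLXXXII = 582, MMDCCXC = 2790
640 - 582 = 58
58 + 2790 = 2848

MMDCCCXLVIII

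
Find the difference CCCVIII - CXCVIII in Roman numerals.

CCCVIII = 308
CXCVIII = 198
308 - 198 = 110

CX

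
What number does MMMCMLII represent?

MMMCMLII: M=1000, M=1000, M=1000, CM=900, L=50, I=1, I=1
1000 + 1000 + 1000 + 900 + 50 + 1 + 1 = 3952

3952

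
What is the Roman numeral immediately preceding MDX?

MDX = 1510, so the previous integer is 1510 - 1 = 1509

MDIX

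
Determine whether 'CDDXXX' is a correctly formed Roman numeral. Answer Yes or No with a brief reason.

'CDDXXX': D should not appear more than once

No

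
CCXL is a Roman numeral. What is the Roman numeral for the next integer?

CCXL = 240; next is 241

CCXLI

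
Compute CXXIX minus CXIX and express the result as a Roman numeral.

CXXIX = 129
CXIX = 119
129 - 119 = 10

X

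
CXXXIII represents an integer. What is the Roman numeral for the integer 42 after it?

CXXXIII = 133
133 + 42 = 175

CLXXV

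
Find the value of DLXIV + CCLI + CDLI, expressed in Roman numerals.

DLXIV = 564, CCLI = 251, CDLI = 451
564 + 251 = 815
815 + 451 = 1266

MCCLXVI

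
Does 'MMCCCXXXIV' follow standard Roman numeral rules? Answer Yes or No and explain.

'MMCCCXXXIV': Check the rules: uses only the symbols I, V, X, L, C, D, M; no symbol is repeated more than three times in a row; V, L and D each appear at most once; the only place a smaller symbol precedes a larger one is the allowed subtractive pair IV, the symbol right after such a pair (if any) is smaller than the pair's first symbol, and otherwise the values never increase from left to right. Value: M (1000) + M (1000) + C (100) + C (100) + C (100) + X (10) + X (10) + X (10) + IV (4) = 2334. So it is a valid standard Roman numeral.

Yes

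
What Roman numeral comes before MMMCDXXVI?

MMMCDXXVI = 3426, so the previous integer is 3426 - 1 = 3425

MMMCDXXV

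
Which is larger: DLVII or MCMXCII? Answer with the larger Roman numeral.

DLVII = 557
MCMXCII = 1992
1992 is larger

MCMXCII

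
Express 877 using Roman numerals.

Convert 877 to Roman numerals:
  877 contains 1×500 (D)
  377 contains 3×100 (CCC)
  77 contains 1×50 (L)
  27 contains 2×10 (XX)
  7 contains 1×5 (V)
  2 contains 2×1 (II)

DCCCLXXVII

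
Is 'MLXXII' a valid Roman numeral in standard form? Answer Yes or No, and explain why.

'MLXXII': Check the rules: uses only the symbols I, V, X, L, C, D, M; no symbol is repeated more than three times in a row; V, L and D each appear at most once; no smaller symbol precedes a larger one (values never increase from left to right). Value: M (1000) + L (50) + X (10) + X (10) + I (1) + I (1) = 1072. So it is a valid standard Roman numeral.

Yes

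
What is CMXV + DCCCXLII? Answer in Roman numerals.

CMXV = 915
DCCCXLII = 842
915 + 842 = 1757

MDCCLVII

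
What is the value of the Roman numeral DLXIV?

DLXIV: D=500, L=50, X=10, IV=4
500 + 50 + 10 + 4 = 564

564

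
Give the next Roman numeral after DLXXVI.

DLXXVI = 576; next is 577

DLXXVII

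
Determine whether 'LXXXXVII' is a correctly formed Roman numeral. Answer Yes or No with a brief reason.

'LXXXXVII': More than 3 consecutive X's

No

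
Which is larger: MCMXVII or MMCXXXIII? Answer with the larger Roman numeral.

MCMXVII = 1917
MMCXXXIII = 2133
2133 is larger

MMCXXXIII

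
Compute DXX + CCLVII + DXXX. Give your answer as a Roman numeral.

DXX = 520, CCLVII = 257, DXXX = 530
520 + 257 = 777
777 + 530 = 1307

MCCCVII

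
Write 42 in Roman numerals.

Convert 42 to Roman numerals:
  42 contains 1×40 (XL)
  2 contains 2×1 (II)

XLII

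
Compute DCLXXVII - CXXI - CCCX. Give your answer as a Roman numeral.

DCLXXVII = 677, CXXI = 121, CCCX = 310
677 - 121 = 556
556 - 310 = 246

CCXLVI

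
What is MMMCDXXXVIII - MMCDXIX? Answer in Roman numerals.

MMMCDXXXVIII = 3438
MMCDXIX = 2419
3438 - 2419 = 1019

MXIX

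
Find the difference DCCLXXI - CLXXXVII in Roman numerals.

DCCLXXI = 771
CLXXXVII = 187
771 - 187 = 584

DLXXXIV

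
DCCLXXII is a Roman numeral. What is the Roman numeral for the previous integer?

DCCLXXII = 772; previous is 771

DCCLXXI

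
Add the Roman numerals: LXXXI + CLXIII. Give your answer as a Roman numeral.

LXXXI = 81
CLXIII = 163
81 + 163 = 244

CCXLIV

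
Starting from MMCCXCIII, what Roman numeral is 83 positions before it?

MMCCXCIII = 2293
2293 - 83 = 2210

MMCCX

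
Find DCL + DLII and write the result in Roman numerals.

DCL = 650
DLII = 552
650 + 552 = 1202

MCCII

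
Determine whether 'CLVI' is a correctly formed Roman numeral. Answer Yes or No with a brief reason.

'CLVI': Check the rules: uses only the symbols I, V, X, L, C, D, M; no symbol is repeated more than three times in a row; V, L and D each appear at most once; no smaller symbol precedes a larger one (values never increase from left to right). Value: C (100) + L (50) + V (5) + I (1) = 156. So it is a valid standard Roman numeral.

Yes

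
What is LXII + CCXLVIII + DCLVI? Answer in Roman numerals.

LXII = 62, CCXLVIII = 248, DCLVI = 656
62 + 248 = 310
310 + 656 = 966

CMLXVI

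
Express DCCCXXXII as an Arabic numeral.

DCCCXXXII: D=500, C=100, C=100, C=100, X=10, X=10, X=10, I=1, I=1
500 + 100 + 100 + 100 + 10 + 10 + 10 + 1 + 1 = 832

832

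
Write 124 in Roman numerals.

Convert 124 to Roman numerals:
  124 contains 1×100 (C)
  24 contains 2×10 (XX)
  4 contains 1×4 (IV)

CXXIV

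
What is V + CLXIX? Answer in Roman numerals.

V = 5
CLXIX = 169
5 + 169 = 174

CLXXIV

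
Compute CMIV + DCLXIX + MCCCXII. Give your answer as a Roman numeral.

CMIV = 904, DCLXIX = 669, MCCCXII = 1312
904 + 669 = 1573
1573 + 1312 = 2885

MMDCCCLXXXV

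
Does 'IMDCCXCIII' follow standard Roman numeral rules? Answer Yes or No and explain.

'IMDCCXCIII': Invalid subtractive combination: IM

No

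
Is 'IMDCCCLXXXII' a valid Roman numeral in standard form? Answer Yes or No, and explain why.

'IMDCCCLXXXII': Invalid subtractive combination: IM

No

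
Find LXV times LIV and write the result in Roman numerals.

LXV = 65
LIV = 54
65 × 54 = 3510

MMMDX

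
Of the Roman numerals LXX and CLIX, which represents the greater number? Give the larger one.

LXX = 70
CLIX = 159
159 is larger

CLIX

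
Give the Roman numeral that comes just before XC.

XC = 90, so the previous integer is 90 - 1 = 89

LXXXIX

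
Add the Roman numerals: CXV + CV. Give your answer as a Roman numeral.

CXV = 115
CV = 105
115 + 105 = 220

CCXX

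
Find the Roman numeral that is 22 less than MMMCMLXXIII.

MMMCMLXXIII = 3973
3973 - 22 = 3951

MMMCMLI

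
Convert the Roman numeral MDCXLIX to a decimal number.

MDCXLIX: M=1000, D=500, C=100, XL=40, IX=9
1000 + 500 + 100 + 40 + 9 = 1649

1649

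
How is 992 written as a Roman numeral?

Convert 992 to Roman numerals:
  992 contains 1×900 (CM)
  92 contains 1×90 (XC)
  2 contains 2×1 (II)

CMXCII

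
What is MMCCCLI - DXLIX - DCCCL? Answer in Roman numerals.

MMCCCLI = 2351, DXLIX = 549, DCCCL = 850
2351 - 549 = 1802
1802 - 850 = 952

CMLII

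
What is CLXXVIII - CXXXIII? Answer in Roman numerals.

CLXXVIII = 178
CXXXIII = 133
178 - 133 = 45

XLV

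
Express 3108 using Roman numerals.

Convert 3108 to Roman numerals:
  3108 contains 3×1000 (MMM)
  108 contains 1×100 (C)
  8 contains 1×5 (V)
  3 contains 3×1 (III)

MMMCVIII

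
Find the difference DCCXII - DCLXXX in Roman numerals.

DCCXII = 712
DCLXXX = 680
712 - 680 = 32

XXXII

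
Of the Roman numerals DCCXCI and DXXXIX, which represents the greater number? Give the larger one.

DCCXCI = 791
DXXXIX = 539
791 is larger

DCCXCI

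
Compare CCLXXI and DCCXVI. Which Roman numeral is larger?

CCLXXI = 271
DCCXVI = 716
716 is larger

DCCXVI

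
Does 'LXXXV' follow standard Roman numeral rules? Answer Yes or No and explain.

'LXXXV': Check the rules: uses only the symbols I, V, X, L, C, D, M; no symbol is repeated more than three times in a row; V, L and D each appear at most once; no smaller symbol precedes a larger one (values never increase from left to right). Value: L (50) + X (10) + X (10) + X (10) + V (5) = 85. So it is a valid standard Roman numeral.

Yes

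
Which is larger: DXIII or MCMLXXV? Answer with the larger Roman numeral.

DXIII = 513
MCMLXXV = 1975
1975 is larger

MCMLXXV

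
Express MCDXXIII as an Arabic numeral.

MCDXXIII: M=1000, CD=400, X=10, X=10, I=1, I=1, I=1
1000 + 400 + 10 + 10 + 1 + 1 + 1 = 1423

1423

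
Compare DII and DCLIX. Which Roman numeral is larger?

DII = 502
DCLIX = 659
659 is larger

DCLIX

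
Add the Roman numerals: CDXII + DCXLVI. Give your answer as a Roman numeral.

CDXII = 412
DCXLVI = 646
412 + 646 = 1058

MLVIII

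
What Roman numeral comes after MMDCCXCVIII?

MMDCCXCVIII = 2798; next is 2799

MMDCCXCIX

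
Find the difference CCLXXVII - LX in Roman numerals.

CCLXXVII = 277
LX = 60
277 - 60 = 217

CCXVII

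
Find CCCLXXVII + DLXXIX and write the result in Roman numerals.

CCCLXXVII = 377
DLXXIX = 579
377 + 579 = 956

CMLVI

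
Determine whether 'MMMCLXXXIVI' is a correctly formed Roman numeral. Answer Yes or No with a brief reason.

'MMMCLXXXIVI': I cannot come right after the subtractive pair IV: once I is subtracted in IV, the next symbol must be smaller than I

No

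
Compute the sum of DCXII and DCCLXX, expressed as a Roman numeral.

DCXII = 612
DCCLXX = 770
612 + 770 = 1382

MCCCLXXXII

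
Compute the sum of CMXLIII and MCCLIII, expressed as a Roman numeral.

CMXLIII = 943
MCCLIII = 1253
943 + 1253 = 2196

MMCXCVI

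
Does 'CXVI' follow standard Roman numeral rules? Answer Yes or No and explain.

'CXVI': Check the rules: uses only the symbols I, V, X, L, C, D, M; no symbol is repeated more than three times in a row; V, L and D each appear at most once; no smaller symbol precedes a larger one (values never increase from left to right). Value: C (100) + X (10) + V (5) + I (1) = 116. So it is a valid standard Roman numeral.

Yes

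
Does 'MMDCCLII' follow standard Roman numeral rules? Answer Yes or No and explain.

'MMDCCLII': Check the rules: uses only the symbols I, V, X, L, C, D, M; no symbol is repeated more than three times in a row; V, L and D each appear at most once; no smaller symbol precedes a larger one (values never increase from left to right). Value: M (1000) + M (1000) + D (500) + C (100) + C (100) + L (50) + I (1) + I (1) = 2752. So it is a valid standard Roman numeral.

Yes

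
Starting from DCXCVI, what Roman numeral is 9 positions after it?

DCXCVI = 696
696 + 9 = 705

DCCV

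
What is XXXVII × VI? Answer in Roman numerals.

XXXVII = 37
VI = 6
37 × 6 = 222

CCXXII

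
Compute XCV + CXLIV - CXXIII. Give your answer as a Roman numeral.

XCV = 95, CXLIV = 144, CXXIII = 123
95 + 144 = 239
239 - 123 = 116

CXVI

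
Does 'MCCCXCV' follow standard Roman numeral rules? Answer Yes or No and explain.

'MCCCXCV': Check the rules: uses only the symbols I, V, X, L, C, D, M; no symbol is repeated more than three times in a row; V, L and D each appear at most once; the only place a smaller symbol precedes a larger one is the allowed subtractive pair XC, the symbol right after such a pair (if any) is smaller than the pair's first symbol, and otherwise the values never increase from left to right. Value: M (1000) + C (100) + C (100) + C (100) + XC (90) + V (5) = 1395. So it is a valid standard Roman numeral.

Yes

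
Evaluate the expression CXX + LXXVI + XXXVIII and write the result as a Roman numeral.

CXX = 120, LXXVI = 76, XXXVIII = 38
120 + 76 = 196
196 + 38 = 234

CCXXXIV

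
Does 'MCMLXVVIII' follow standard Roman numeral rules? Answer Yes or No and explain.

'MCMLXVVIII': V should not appear more than once

No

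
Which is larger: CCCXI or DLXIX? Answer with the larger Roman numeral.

CCCXI = 311
DLXIX = 569
569 is larger

DLXIX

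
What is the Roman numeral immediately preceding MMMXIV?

MMMXIV = 3014; previous is 3013

MMMXIII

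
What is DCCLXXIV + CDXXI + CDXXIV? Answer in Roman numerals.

DCCLXXIV = 774, CDXXI = 421, CDXXIV = 424
774 + 421 = 1195
1195 + 424 = 1619

MDCXIX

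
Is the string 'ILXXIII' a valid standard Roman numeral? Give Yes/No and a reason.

'ILXXIII': Invalid subtractive combination: IL

No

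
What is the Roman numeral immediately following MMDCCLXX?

MMDCCLXX = 2770; next is 2771

MMDCCLXXI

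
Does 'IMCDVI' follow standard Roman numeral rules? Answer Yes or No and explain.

'IMCDVI': Invalid subtractive combination: IM

No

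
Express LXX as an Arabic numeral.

LXX: L=50, X=10, X=10
50 + 10 + 10 = 70

70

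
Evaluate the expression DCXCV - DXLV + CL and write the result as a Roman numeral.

DCXCV = 695, DXLV = 545, CL = 150
695 - 545 = 150
150 + 150 = 300

CCC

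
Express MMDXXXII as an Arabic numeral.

MMDXXXII: M=1000, M=1000, D=500, X=10, X=10, X=10, I=1, I=1
1000 + 1000 + 500 + 10 + 10 + 10 + 1 + 1 = 2532

2532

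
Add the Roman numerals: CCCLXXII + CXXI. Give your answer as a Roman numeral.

CCCLXXII = 372
CXXI = 121
372 + 121 = 493

CDXCIII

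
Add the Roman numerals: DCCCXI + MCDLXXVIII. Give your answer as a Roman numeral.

DCCCXI = 811
MCDLXXVIII = 1478
811 + 1478 = 2289

MMCCLXXXIX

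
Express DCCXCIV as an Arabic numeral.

DCCXCIV: D=500, C=100, C=100, XC=90, IV=4
500 + 100 + 100 + 90 + 4 = 794

794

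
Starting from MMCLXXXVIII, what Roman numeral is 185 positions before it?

MMCLXXXVIII = 2188
2188 - 185 = 2003

MMIII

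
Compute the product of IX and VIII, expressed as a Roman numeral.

IX = 9
VIII = 8
9 × 8 = 72

LXXII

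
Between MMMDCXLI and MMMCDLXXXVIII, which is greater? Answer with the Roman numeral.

MMMDCXLI = 3641
MMMCDLXXXVIII = 3488
3641 is larger

MMMDCXLI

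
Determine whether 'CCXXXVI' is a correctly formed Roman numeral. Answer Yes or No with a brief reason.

'CCXXXVI': Check the rules: uses only the symbols I, V, X, L, C, D, M; no symbol is repeated more than three times in a row; V, L and D each appear at most once; no smaller symbol precedes a larger one (values never increase from left to right). Value: C (100) + C (100) + X (10) + X (10) + X (10) + V (5) + I (1) = 236. So it is a valid standard Roman numeral.

Yes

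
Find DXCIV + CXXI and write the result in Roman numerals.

DXCIV = 594
CXXI = 121
594 + 121 = 715

DCCXV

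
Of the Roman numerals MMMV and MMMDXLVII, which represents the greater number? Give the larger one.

MMMV = 3005
MMMDXLVII = 3547
3547 is larger

MMMDXLVII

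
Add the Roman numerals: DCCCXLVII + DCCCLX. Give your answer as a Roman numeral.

DCCCXLVII = 847
DCCCLX = 860
847 + 860 = 1707

MDCCVII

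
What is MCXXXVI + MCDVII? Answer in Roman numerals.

MCXXXVI = 1136
MCDVII = 1407
1136 + 1407 = 2543

MMDXLIII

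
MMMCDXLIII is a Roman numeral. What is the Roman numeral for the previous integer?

MMMCDXLIII = 3443; previous is 3442

MMMCDXLII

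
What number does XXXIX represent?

XXXIX: X=10, X=10, X=10, IX=9
10 + 10 + 10 + 9 = 39

39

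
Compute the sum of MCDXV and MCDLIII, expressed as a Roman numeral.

MCDXV = 1415
MCDLIII = 1453
1415 + 1453 = 2868

MMDCCCLXVIII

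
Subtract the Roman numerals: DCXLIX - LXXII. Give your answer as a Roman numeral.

DCXLIX = 649
LXXII = 72
649 - 72 = 577

DLXXVII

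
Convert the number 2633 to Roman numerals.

Convert 2633 to Roman numerals:
  2633 contains 2×1000 (MM)
  633 contains 1×500 (D)
  133 contains 1×100 (C)
  33 contains 3×10 (XXX)
  3 contains 3×1 (III)

MMDCXXXIII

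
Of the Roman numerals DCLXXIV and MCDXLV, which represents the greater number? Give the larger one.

DCLXXIV = 674
MCDXLV = 1445
1445 is larger

MCDXLV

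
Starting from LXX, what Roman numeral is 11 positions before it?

LXX = 70
70 - 11 = 59

LIX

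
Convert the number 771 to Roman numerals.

Convert 771 to Roman numerals:
  771 contains 1×500 (D)
  271 contains 2×100 (CC)
  71 contains 1×50 (L)
  21 contains 2×10 (XX)
  1 contains 1×1 (I)

DCCLXXI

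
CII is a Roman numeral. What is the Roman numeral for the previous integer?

CII = 102; previous is 101

CI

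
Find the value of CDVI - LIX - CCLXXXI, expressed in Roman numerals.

CDVI = 406, LIX = 59, CCLXXXI = 281
406 - 59 = 347
347 - 281 = 66

LXVI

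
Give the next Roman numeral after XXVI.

XXVI = 26; next is 27

XXVII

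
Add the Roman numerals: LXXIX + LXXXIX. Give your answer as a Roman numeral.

LXXIX = 79
LXXXIX = 89
79 + 89 = 168

CLXVIII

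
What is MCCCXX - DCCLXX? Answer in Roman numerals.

MCCCXX = 1320
DCCLXX = 770
1320 - 770 = 550

DL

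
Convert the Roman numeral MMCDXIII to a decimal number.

MMCDXIII: M=1000, M=1000, CD=400, X=10, I=1, I=1, I=1
1000 + 1000 + 400 + 10 + 1 + 1 + 1 = 2413

2413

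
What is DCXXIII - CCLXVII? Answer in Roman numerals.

DCXXIII = 623
CCLXVII = 267
623 - 267 = 356

CCCLVI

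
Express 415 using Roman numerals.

Convert 415 to Roman numerals:
  415 contains 1×400 (CD)
  15 contains 1×10 (X)
  5 contains 1×5 (V)

CDXV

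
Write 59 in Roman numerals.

Convert 59 to Roman numerals:
  59 contains 1×50 (L)
  9 contains 1×9 (IX)

LIX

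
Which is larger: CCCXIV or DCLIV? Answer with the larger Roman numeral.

CCCXIV = 314
DCLIV = 654
654 is larger

DCLIV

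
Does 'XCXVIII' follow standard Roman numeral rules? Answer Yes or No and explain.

'XCXVIII': X cannot come right after the subtractive pair XC: once X is subtracted in XC, the next symbol must be smaller than X

No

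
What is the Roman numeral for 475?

Convert 475 to Roman numerals:
  475 contains 1×400 (CD)
  75 contains 1×50 (L)
  25 contains 2×10 (XX)
  5 contains 1×5 (V)

CDLXXV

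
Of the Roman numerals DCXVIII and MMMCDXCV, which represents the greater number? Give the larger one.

DCXVIII = 618
MMMCDXCV = 3495
3495 is larger

MMMCDXCV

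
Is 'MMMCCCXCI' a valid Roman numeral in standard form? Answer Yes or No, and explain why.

'MMMCCCXCI': Check the rules: uses only the symbols I, V, X, L, C, D, M; no symbol is repeated more than three times in a row; V, L and D each appear at most once; the only place a smaller symbol precedes a larger one is the allowed subtractive pair XC, the symbol right after such a pair (if any) is smaller than the pair's first symbol, and otherwise the values never increase from left to right. Value: M (1000) + M (1000) + M (1000) + C (100) + C (100) + C (100) + XC (90) + I (1) = 3391. So it is a valid standard Roman numeral.

Yes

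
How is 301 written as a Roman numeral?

Convert 301 to Roman numerals:
  301 contains 3×100 (CCC)
  1 contains 1×1 (I)

CCCI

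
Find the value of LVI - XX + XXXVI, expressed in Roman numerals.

LVI = 56, XX = 20, XXXVI = 36
56 - 20 = 36
36 + 36 = 72

LXXII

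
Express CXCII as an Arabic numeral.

CXCII: C=100, XC=90, I=1, I=1
100 + 90 + 1 + 1 = 192

192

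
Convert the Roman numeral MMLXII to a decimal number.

MMLXII: M=1000, M=1000, L=50, X=10, I=1, I=1
1000 + 1000 + 50 + 10 + 1 + 1 = 2062

2062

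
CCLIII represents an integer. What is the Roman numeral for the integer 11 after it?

CCLIII = 253
253 + 11 = 264

CCLXIV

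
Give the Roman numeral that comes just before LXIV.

LXIV = 64; previous is 63

LXIII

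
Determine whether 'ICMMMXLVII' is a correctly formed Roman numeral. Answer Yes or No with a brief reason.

'ICMMMXLVII': Invalid subtractive combination: IC

No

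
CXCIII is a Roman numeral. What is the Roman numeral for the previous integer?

CXCIII = 193, so the previous integer is 193 - 1 = 192

CXCII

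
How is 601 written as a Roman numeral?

Convert 601 to Roman numerals:
  601 contains 1×500 (D)
  101 contains 1×100 (C)
  1 contains 1×1 (I)

DCI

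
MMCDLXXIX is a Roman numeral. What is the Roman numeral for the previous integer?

MMCDLXXIX = 2479, so the previous integer is 2479 - 1 = 2478

MMCDLXXVIII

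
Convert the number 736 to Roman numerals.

Convert 736 to Roman numerals:
  736 contains 1×500 (D)
  236 contains 2×100 (CC)
  36 contains 3×10 (XXX)
  6 contains 1×5 (V)
  1 contains 1×1 (I)

DCCXXXVI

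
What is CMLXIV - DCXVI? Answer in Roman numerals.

CMLXIV = 964
DCXVI = 616
964 - 616 = 348

CCCXLVIII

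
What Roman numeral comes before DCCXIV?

DCCXIV = 714; previous is 713

DCCXIII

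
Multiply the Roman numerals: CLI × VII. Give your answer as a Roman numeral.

CLI = 151
VII = 7
151 × 7 = 1057

MLVII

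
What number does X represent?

X: X=10

10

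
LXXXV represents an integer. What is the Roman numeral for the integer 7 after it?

LXXXV = 85
85 + 7 = 92

XCII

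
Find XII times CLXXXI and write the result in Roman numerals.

XII = 12
CLXXXI = 181
12 × 181 = 2172

MMCLXXII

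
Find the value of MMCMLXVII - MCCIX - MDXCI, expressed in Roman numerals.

MMCMLXVII = 2967, MCCIX = 1209, MDXCI = 1591
2967 - 1209 = 1758
1758 - 1591 = 167

CLXVII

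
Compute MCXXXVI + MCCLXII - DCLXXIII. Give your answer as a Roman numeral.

MCXXXVI = 1136, MCCLXII = 1262, DCLXXIII = 673
1136 + 1262 = 2398
2398 - 673 = 1725

MDCCXXV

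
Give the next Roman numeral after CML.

CML = 950; next is 951

CMLI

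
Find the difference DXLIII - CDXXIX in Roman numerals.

DXLIII = 543
CDXXIX = 429
543 - 429 = 114

CXIV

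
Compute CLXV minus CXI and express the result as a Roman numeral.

CLXV = 165
CXI = 111
165 - 111 = 54

LIV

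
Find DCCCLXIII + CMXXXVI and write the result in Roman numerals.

DCCCLXIII = 863
CMXXXVI = 936
863 + 936 = 1799

MDCCXCIX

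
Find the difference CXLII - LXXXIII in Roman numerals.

CXLII = 142
LXXXIII = 83
142 - 83 = 59

LIX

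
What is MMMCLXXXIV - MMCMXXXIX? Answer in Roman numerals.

MMMCLXXXIV = 3184
MMCMXXXIX = 2939
3184 - 2939 = 245

CCXLV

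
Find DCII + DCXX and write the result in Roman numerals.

DCII = 602
DCXX = 620
602 + 620 = 1222

MCCXXII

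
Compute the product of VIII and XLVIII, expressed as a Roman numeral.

VIII = 8
XLVIII = 48
8 × 48 = 384

CCCLXXXIV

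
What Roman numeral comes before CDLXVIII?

CDLXVIII = 468, so the previous integer is 468 - 1 = 467

CDLXVII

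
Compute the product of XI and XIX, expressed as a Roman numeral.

XI = 11
XIX = 19
11 × 19 = 209

CCIX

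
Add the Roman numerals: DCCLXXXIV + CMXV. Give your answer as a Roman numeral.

DCCLXXXIV = 784
CMXV = 915
784 + 915 = 1699

MDCXCIX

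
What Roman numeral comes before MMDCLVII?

MMDCLVII = 2657, so the previous integer is 2657 - 1 = 2656

MMDCLVI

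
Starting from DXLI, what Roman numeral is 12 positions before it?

DXLI = 541
541 - 12 = 529

DXXIX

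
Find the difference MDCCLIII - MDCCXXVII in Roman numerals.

MDCCLIII = 1753
MDCCXXVII = 1727
1753 - 1727 = 26

XXVI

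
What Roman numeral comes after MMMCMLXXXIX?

MMMCMLXXXIX = 3989, so the next integer is 3989 + 1 = 3990

MMMCMXC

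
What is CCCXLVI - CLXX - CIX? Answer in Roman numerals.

CCCXLVI = 346, CLXX = 170, CIX = 109
346 - 170 = 176
176 - 109 = 67

LXVII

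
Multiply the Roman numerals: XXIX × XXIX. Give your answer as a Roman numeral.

XXIX = 29
XXIX = 29
29 × 29 = 841

DCCCXLI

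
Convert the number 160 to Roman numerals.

Convert 160 to Roman numerals:
  160 contains 1×100 (C)
  60 contains 1×50 (L)
  10 contains 1×10 (X)

CLX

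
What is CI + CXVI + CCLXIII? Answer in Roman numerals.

CI = 101, CXVI = 116, CCLXIII = 263
101 + 116 = 217
217 + 263 = 480

CDLXXX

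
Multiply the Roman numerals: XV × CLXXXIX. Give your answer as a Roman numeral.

XV = 15
CLXXXIX = 189
15 × 189 = 2835

MMDCCCXXXV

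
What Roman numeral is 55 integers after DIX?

DIX = 509
509 + 55 = 564

DLXIV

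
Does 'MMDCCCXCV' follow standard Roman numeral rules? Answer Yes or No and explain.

'MMDCCCXCV': Check the rules: uses only the symbols I, V, X, L, C, D, M; no symbol is repeated more than three times in a row; V, L and D each appear at most once; the only place a smaller symbol precedes a larger one is the allowed subtractive pair XC, the symbol right after such a pair (if any) is smaller than the pair's first symbol, and otherwise the values never increase from left to right. Value: M (1000) + M (1000) + D (500) + C (100) + C (100) + C (100) + XC (90) + V (5) = 2895. So it is a valid standard Roman numeral.

Yes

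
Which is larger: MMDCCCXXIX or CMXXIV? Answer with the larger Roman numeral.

MMDCCCXXIX = 2829
CMXXIV = 924
2829 is larger

MMDCCCXXIX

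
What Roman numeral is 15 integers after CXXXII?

CXXXII = 132
132 + 15 = 147

CXLVII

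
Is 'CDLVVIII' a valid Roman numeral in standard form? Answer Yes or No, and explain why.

'CDLVVIII': V should not appear more than once

No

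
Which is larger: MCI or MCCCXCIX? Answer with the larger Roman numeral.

MCI = 1101
MCCCXCIX = 1399
1399 is larger

MCCCXCIX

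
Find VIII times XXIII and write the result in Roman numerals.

VIII = 8
XXIII = 23
8 × 23 = 184

CLXXXIV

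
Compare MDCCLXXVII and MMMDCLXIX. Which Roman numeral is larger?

MDCCLXXVII = 1777
MMMDCLXIX = 3669
3669 is larger

MMMDCLXIX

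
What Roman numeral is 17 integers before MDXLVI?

MDXLVI = 1546
1546 - 17 = 1529

MDXXIX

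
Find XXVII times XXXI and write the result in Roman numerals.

XXVII = 27
XXXI = 31
27 × 31 = 837

DCCCXXXVII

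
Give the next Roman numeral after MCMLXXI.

MCMLXXI = 1971, so the next integer is 1971 + 1 = 1972

MCMLXXII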